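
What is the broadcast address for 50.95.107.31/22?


Network: 50.95.104.0/22
Host bits = 10
Set all host bits to 1:
Broadcast: 50.95.107.255


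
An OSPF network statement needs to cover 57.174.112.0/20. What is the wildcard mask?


Subnet mask: 255.255.240.0
Wildcard = 255.255.255.255 - subnet mask
255 - 255 = 0
255 - 255 = 0
255 - 240 = 15
255 - 0 = 255
Wildcard: 0.0.15.255


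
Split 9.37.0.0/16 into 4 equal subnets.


New prefix = 16 + 2 = 18
Each subnet has 16384 addresses
  9.37.0.0/18
  9.37.64.0/18
  9.37.128.0/18
  9.37.192.0/18
Subnets: 9.37.0.0/18, 9.37.64.0/18, 9.37.128.0/18, 9.37.192.0/18


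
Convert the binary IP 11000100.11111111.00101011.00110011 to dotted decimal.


11000100 = 196
11111111 = 255
00101011 = 43
00110011 = 51
IP: 196.255.43.51


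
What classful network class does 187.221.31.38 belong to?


First octet: 187
Binary: 10111011
10xxxxxx -> Class B (128-191)
Class B, default mask 255.255.0.0 (/16)


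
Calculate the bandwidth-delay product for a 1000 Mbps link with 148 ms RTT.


BDP = bandwidth * RTT
= 1000 Mbps * 148 ms
= 1000 * 1e6 * 148 / 1000 bits
= 148000000 bits
= 18500000 bytes
= 18066.4062 KB
BDP = 148000000 bits (18500000 bytes)


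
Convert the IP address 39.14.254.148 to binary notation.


39 = 00100111
14 = 00001110
254 = 11111110
148 = 10010100
Binary: 00100111.00001110.11111110.10010100


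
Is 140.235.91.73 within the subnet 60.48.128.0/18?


Subnet network: 60.48.128.0
Test IP AND mask: 140.235.64.0
No, 140.235.91.73 is not in 60.48.128.0/18


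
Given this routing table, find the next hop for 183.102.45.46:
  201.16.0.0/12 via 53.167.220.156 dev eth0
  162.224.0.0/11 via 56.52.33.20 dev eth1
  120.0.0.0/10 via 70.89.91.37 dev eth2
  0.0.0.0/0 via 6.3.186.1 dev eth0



Longest prefix match for 183.102.45.46:
  /12 201.16.0.0: no
  /11 162.224.0.0: no
  /10 120.0.0.0: no
  /0 0.0.0.0: MATCH
Selected: next-hop 6.3.186.1 via eth0 (matched /0)


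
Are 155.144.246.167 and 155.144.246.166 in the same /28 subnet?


Mask: 255.255.255.240
155.144.246.167 AND mask = 155.144.246.160
155.144.246.166 AND mask = 155.144.246.160
Yes, same subnet (155.144.246.160)


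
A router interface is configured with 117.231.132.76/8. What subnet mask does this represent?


/8 means 8 network bits, 24 host bits
Binary: 11111111000000000000000000000000
Mask: 255.0.0.0


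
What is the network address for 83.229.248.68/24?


IP:   01010011.11100101.11111000.01000100
Mask: 11111111.11111111.11111111.00000000
AND operation:
Net:  01010011.11100101.11111000.00000000
Network: 83.229.248.0/24


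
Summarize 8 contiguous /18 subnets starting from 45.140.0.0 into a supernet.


Original prefix: /18
Number of subnets: 8 = 2^3
New prefix = 18 - 3 = 15
Supernet: 45.140.0.0/15


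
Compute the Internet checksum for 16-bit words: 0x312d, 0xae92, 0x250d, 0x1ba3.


Sum all words (with carry folding):
+ 0x312d = 0x312d
+ 0xae92 = 0xdfbf
+ 0x250d = 0x04cd
+ 0x1ba3 = 0x2070
One's complement: ~0x2070
Checksum = 0xdf8f


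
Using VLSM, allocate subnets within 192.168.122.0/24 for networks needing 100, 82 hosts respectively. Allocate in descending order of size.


100 hosts -> /25 (126 usable): 192.168.122.0/25
82 hosts -> /25 (126 usable): 192.168.122.128/25
Allocation: 192.168.122.0/25 (100 hosts, 126 usable); 192.168.122.128/25 (82 hosts, 126 usable)


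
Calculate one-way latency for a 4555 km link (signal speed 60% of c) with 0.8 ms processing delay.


Speed = 0.6 * 3e5 km/s = 180000 km/s
Propagation delay = 4555 / 180000 = 0.0253 s = 25.3056 ms
Processing delay = 0.8 ms
Total one-way latency = 26.1056 ms


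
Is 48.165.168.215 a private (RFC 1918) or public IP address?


RFC 1918 private ranges:
  10.0.0.0/8 (10.0.0.0 - 10.255.255.255)
  172.16.0.0/12 (172.16.0.0 - 172.31.255.255)
  192.168.0.0/16 (192.168.0.0 - 192.168.255.255)
Public (not in any RFC 1918 range)


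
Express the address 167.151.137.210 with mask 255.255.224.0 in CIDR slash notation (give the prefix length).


Binary: 11111111.11111111.11100000.00000000
Count leading 1s
Prefix: /19


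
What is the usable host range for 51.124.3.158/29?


Network: 51.124.3.152
Broadcast: 51.124.3.159
First usable = network + 1
Last usable = broadcast - 1
Range: 51.124.3.153 to 51.124.3.158


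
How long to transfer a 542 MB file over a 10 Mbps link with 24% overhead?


Effective throughput = 10 * (1 - 24/100) = 7.6 Mbps
File size in Mb = 542 * 8 = 4336 Mb
Time = 4336 / 7.6
Time = 570.5263 seconds


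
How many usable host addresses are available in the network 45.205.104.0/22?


Host bits = 32 - 22 = 10
Total addresses = 2^10 = 1024
Usable = total - 2 (network and broadcast)
Usable hosts: 1022


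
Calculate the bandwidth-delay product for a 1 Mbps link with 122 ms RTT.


BDP = bandwidth * RTT
= 1 Mbps * 122 ms
= 1 * 1e6 * 122 / 1000 bits
= 122000 bits
= 15250 bytes
= 14.8926 KB
BDP = 122000 bits (15250 bytes)


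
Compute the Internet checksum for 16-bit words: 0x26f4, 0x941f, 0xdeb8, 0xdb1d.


Sum all words (with carry folding):
+ 0x26f4 = 0x26f4
+ 0x941f = 0xbb13
+ 0xdeb8 = 0x99cc
+ 0xdb1d = 0x74ea
One's complement: ~0x74ea
Checksum = 0x8b15


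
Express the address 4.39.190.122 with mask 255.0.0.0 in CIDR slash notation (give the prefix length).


Binary: 11111111.00000000.00000000.00000000
Count leading 1s
Prefix: /8


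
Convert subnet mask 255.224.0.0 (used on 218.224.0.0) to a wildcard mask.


Subnet mask: 255.224.0.0
Wildcard = 255.255.255.255 - subnet mask
255 - 255 = 0
255 - 224 = 31
255 - 0 = 255
255 - 0 = 255
Wildcard: 0.31.255.255


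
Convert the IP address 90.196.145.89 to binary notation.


90 = 01011010
196 = 11000100
145 = 10010001
89 = 01011001
Binary: 01011010.11000100.10010001.01011001


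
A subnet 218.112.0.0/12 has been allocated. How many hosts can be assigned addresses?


Host bits = 32 - 12 = 20
Total addresses = 2^20 = 1048576
Usable = total - 2 (network and broadcast)
Usable hosts: 1048574


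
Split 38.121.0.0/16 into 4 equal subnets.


New prefix = 16 + 2 = 18
Each subnet has 16384 addresses
  38.121.0.0/18
  38.121.64.0/18
  38.121.128.0/18
  38.121.192.0/18
Subnets: 38.121.0.0/18, 38.121.64.0/18, 38.121.128.0/18, 38.121.192.0/18


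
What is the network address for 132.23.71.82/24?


IP:   10000100.00010111.01000111.01010010
Mask: 11111111.11111111.11111111.00000000
AND operation:
Net:  10000100.00010111.01000111.00000000
Network: 132.23.71.0/24


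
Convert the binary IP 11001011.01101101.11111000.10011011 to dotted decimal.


11001011 = 203
01101101 = 109
11111000 = 248
10011011 = 155
IP: 203.109.248.155


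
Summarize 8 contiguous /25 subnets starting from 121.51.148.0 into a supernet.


Original prefix: /25
Number of subnets: 8 = 2^3
New prefix = 25 - 3 = 22
Supernet: 121.51.148.0/22


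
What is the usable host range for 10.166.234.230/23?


Network: 10.166.234.0
Broadcast: 10.166.235.255
First usable = network + 1
Last usable = broadcast - 1
Range: 10.166.234.1 to 10.166.235.254


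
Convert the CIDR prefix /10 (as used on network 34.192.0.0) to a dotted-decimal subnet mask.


/10 means 10 network bits, 22 host bits
Binary: 11111111110000000000000000000000
Mask: 255.192.0.0


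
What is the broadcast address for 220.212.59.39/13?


Network: 220.208.0.0/13
Host bits = 19
Set all host bits to 1:
Broadcast: 220.215.255.255


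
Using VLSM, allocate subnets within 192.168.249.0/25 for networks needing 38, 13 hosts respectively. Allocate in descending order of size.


38 hosts -> /26 (62 usable): 192.168.249.0/26
13 hosts -> /28 (14 usable): 192.168.249.64/28
Allocation: 192.168.249.0/26 (38 hosts, 62 usable); 192.168.249.64/28 (13 hosts, 14 usable)


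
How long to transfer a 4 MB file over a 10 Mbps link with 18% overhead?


Effective throughput = 10 * (1 - 18/100) = 8.2 Mbps
File size in Mb = 4 * 8 = 32 Mb
Time = 32 / 8.2
Time = 3.9024 seconds


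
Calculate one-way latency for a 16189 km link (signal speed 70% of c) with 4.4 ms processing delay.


Speed = 0.7 * 3e5 km/s = 210000 km/s
Propagation delay = 16189 / 210000 = 0.0771 s = 77.0905 ms
Processing delay = 4.4 ms
Total one-way latency = 81.4905 ms


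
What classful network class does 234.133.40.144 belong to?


First octet: 234
Binary: 11101010
1110xxxx -> Class D (224-239)
Class D (multicast), default mask N/A


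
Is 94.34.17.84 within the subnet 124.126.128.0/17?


Subnet network: 124.126.128.0
Test IP AND mask: 94.34.0.0
No, 94.34.17.84 is not in 124.126.128.0/17


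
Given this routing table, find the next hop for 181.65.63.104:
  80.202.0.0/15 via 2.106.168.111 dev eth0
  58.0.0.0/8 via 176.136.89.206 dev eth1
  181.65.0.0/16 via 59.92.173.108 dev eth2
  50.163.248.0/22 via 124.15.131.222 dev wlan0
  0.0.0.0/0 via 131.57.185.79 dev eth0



Longest prefix match for 181.65.63.104:
  /15 80.202.0.0: no
  /8 58.0.0.0: no
  /16 181.65.0.0: MATCH
  /22 50.163.248.0: no
  /0 0.0.0.0: MATCH
Selected: next-hop 59.92.173.108 via eth2 (matched /16)


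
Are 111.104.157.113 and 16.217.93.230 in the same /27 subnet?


Mask: 255.255.255.224
111.104.157.113 AND mask = 111.104.157.96
16.217.93.230 AND mask = 16.217.93.224
No, different subnets (111.104.157.96 vs 16.217.93.224)


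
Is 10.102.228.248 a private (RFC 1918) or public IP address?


RFC 1918 private ranges:
  10.0.0.0/8 (10.0.0.0 - 10.255.255.255)
  172.16.0.0/12 (172.16.0.0 - 172.31.255.255)
  192.168.0.0/16 (192.168.0.0 - 192.168.255.255)
Private (in 10.0.0.0/8)


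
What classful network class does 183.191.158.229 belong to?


First octet: 183
Binary: 10110111
10xxxxxx -> Class B (128-191)
Class B, default mask 255.255.0.0 (/16)


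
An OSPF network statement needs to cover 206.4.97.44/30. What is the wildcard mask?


Subnet mask: 255.255.255.252
Wildcard = 255.255.255.255 - subnet mask
255 - 255 = 0
255 - 255 = 0
255 - 255 = 0
255 - 252 = 3
Wildcard: 0.0.0.3


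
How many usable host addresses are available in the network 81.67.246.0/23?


Host bits = 32 - 23 = 9
Total addresses = 2^9 = 512
Usable = total - 2 (network and broadcast)
Usable hosts: 510


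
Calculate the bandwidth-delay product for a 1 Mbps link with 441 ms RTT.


BDP = bandwidth * RTT
= 1 Mbps * 441 ms
= 1 * 1e6 * 441 / 1000 bits
= 441000 bits
= 55125 bytes
= 53.833 KB
BDP = 441000 bits (55125 bytes)


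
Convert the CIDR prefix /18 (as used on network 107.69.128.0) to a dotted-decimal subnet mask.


/18 means 18 network bits, 14 host bits
Binary: 11111111111111111100000000000000
Mask: 255.255.192.0


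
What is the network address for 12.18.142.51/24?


IP:   00001100.00010010.10001110.00110011
Mask: 11111111.11111111.11111111.00000000
AND operation:
Net:  00001100.00010010.10001110.00000000
Network: 12.18.142.0/24


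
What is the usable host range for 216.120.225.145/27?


Network: 216.120.225.128
Broadcast: 216.120.225.159
First usable = network + 1
Last usable = broadcast - 1
Range: 216.120.225.129 to 216.120.225.158


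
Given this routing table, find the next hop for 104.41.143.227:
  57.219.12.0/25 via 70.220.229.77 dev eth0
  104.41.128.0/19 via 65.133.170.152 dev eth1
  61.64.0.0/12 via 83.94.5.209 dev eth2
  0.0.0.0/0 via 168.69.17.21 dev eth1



Longest prefix match for 104.41.143.227:
  /25 57.219.12.0: no
  /19 104.41.128.0: MATCH
  /12 61.64.0.0: no
  /0 0.0.0.0: MATCH
Selected: next-hop 65.133.170.152 via eth1 (matched /19)


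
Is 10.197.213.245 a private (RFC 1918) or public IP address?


RFC 1918 private ranges:
  10.0.0.0/8 (10.0.0.0 - 10.255.255.255)
  172.16.0.0/12 (172.16.0.0 - 172.31.255.255)
  192.168.0.0/16 (192.168.0.0 - 192.168.255.255)
Private (in 10.0.0.0/8)


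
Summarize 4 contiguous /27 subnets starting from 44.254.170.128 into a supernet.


Original prefix: /27
Number of subnets: 4 = 2^2
New prefix = 27 - 2 = 25
Supernet: 44.254.170.128/25


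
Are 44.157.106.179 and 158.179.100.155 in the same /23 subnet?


Mask: 255.255.254.0
44.157.106.179 AND mask = 44.157.106.0
158.179.100.155 AND mask = 158.179.100.0
No, different subnets (44.157.106.0 vs 158.179.100.0)


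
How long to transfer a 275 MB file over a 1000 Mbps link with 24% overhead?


Effective throughput = 1000 * (1 - 24/100) = 760 Mbps
File size in Mb = 275 * 8 = 2200 Mb
Time = 2200 / 760
Time = 2.8947 seconds


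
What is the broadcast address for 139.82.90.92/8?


Network: 139.0.0.0/8
Host bits = 24
Set all host bits to 1:
Broadcast: 139.255.255.255


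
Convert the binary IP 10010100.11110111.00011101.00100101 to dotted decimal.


10010100 = 148
11110111 = 247
00011101 = 29
00100101 = 37
IP: 148.247.29.37


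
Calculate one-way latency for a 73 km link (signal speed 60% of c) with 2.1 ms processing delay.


Speed = 0.6 * 3e5 km/s = 180000 km/s
Propagation delay = 73 / 180000 = 0.0004 s = 0.4056 ms
Processing delay = 2.1 ms
Total one-way latency = 2.5056 ms


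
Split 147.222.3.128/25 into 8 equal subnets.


New prefix = 25 + 3 = 28
Each subnet has 16 addresses
  147.222.3.128/28
  147.222.3.144/28
  147.222.3.160/28
  147.222.3.176/28
  147.222.3.192/28
  147.222.3.208/28
  147.222.3.224/28
  147.222.3.240/28
Subnets: 147.222.3.128/28, 147.222.3.144/28, 147.222.3.160/28, 147.222.3.176/28, 147.222.3.192/28, 147.222.3.208/28, 147.222.3.224/28, 147.222.3.240/28


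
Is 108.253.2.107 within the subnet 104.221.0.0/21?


Subnet network: 104.221.0.0
Test IP AND mask: 108.253.0.0
No, 108.253.2.107 is not in 104.221.0.0/21


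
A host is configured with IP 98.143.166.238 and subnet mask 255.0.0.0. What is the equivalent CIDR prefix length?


Binary: 11111111.00000000.00000000.00000000
Count leading 1s
Prefix: /8


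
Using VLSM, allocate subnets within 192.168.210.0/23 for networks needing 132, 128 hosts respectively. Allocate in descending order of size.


132 hosts -> /24 (254 usable): 192.168.210.0/24
128 hosts -> /24 (254 usable): 192.168.211.0/24
Allocation: 192.168.210.0/24 (132 hosts, 254 usable); 192.168.211.0/24 (128 hosts, 254 usable)


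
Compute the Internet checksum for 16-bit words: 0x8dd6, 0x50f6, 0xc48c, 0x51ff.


Sum all words (with carry folding):
+ 0x8dd6 = 0x8dd6
+ 0x50f6 = 0xdecc
+ 0xc48c = 0xa359
+ 0x51ff = 0xf558
One's complement: ~0xf558
Checksum = 0x0aa7


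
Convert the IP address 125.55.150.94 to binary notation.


125 = 01111101
55 = 00110111
150 = 10010110
94 = 01011110
Binary: 01111101.00110111.10010110.01011110


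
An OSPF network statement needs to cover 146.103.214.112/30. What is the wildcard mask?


Subnet mask: 255.255.255.252
Wildcard = 255.255.255.255 - subnet mask
255 - 255 = 0
255 - 255 = 0
255 - 255 = 0
255 - 252 = 3
Wildcard: 0.0.0.3


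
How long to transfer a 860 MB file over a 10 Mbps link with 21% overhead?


Effective throughput = 10 * (1 - 21/100) = 7.9 Mbps
File size in Mb = 860 * 8 = 6880 Mb
Time = 6880 / 7.9
Time = 870.8861 seconds


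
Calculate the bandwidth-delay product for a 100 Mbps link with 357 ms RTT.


BDP = bandwidth * RTT
= 100 Mbps * 357 ms
= 100 * 1e6 * 357 / 1000 bits
= 35700000 bits
= 4462500 bytes
= 4357.9102 KB
BDP = 35700000 bits (4462500 bytes)


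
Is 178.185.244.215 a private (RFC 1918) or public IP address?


RFC 1918 private ranges:
  10.0.0.0/8 (10.0.0.0 - 10.255.255.255)
  172.16.0.0/12 (172.16.0.0 - 172.31.255.255)
  192.168.0.0/16 (192.168.0.0 - 192.168.255.255)
Public (not in any RFC 1918 range)


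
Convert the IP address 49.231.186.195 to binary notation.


49 = 00110001
231 = 11100111
186 = 10111010
195 = 11000011
Binary: 00110001.11100111.10111010.11000011


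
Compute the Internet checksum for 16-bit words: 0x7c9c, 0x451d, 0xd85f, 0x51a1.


Sum all words (with carry folding):
+ 0x7c9c = 0x7c9c
+ 0x451d = 0xc1b9
+ 0xd85f = 0x9a19
+ 0x51a1 = 0xebba
One's complement: ~0xebba
Checksum = 0x1445


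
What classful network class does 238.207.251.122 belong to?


First octet: 238
Binary: 11101110
1110xxxx -> Class D (224-239)
Class D (multicast), default mask N/A


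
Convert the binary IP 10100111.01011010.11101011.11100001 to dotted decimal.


10100111 = 167
01011010 = 90
11101011 = 235
11100001 = 225
IP: 167.90.235.225


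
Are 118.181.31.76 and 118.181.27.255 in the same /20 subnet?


Mask: 255.255.240.0
118.181.31.76 AND mask = 118.181.16.0
118.181.27.255 AND mask = 118.181.16.0
Yes, same subnet (118.181.16.0)


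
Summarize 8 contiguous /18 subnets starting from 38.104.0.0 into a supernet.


Original prefix: /18
Number of subnets: 8 = 2^3
New prefix = 18 - 3 = 15
Supernet: 38.104.0.0/15


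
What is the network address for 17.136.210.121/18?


IP:   00010001.10001000.11010010.01111001
Mask: 11111111.11111111.11000000.00000000
AND operation:
Net:  00010001.10001000.11000000.00000000
Network: 17.136.192.0/18


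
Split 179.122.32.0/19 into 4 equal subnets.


New prefix = 19 + 2 = 21
Each subnet has 2048 addresses
  179.122.32.0/21
  179.122.40.0/21
  179.122.48.0/21
  179.122.56.0/21
Subnets: 179.122.32.0/21, 179.122.40.0/21, 179.122.48.0/21, 179.122.56.0/21


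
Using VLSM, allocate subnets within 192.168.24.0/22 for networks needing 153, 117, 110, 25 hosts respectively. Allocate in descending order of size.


153 hosts -> /24 (254 usable): 192.168.24.0/24
117 hosts -> /25 (126 usable): 192.168.25.0/25
110 hosts -> /25 (126 usable): 192.168.25.128/25
25 hosts -> /27 (30 usable): 192.168.26.0/27
Allocation: 192.168.24.0/24 (153 hosts, 254 usable); 192.168.25.0/25 (117 hosts, 126 usable); 192.168.25.128/25 (110 hosts, 126 usable); 192.168.26.0/27 (25 hosts, 30 usable)


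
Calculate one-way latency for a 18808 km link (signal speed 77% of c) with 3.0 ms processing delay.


Speed = 0.77 * 3e5 km/s = 231000 km/s
Propagation delay = 18808 / 231000 = 0.0814 s = 81.4199 ms
Processing delay = 3.0 ms
Total one-way latency = 84.4199 ms


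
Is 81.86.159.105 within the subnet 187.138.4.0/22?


Subnet network: 187.138.4.0
Test IP AND mask: 81.86.156.0
No, 81.86.159.105 is not in 187.138.4.0/22


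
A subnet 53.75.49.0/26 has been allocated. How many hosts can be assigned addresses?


Host bits = 32 - 26 = 6
Total addresses = 2^6 = 64
Usable = total - 2 (network and broadcast)
Usable hosts: 62


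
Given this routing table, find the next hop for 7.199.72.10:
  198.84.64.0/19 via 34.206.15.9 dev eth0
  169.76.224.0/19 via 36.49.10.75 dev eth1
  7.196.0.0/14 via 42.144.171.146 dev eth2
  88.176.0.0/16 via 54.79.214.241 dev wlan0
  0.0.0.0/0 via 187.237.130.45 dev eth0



Longest prefix match for 7.199.72.10:
  /19 198.84.64.0: no
  /19 169.76.224.0: no
  /14 7.196.0.0: MATCH
  /16 88.176.0.0: no
  /0 0.0.0.0: MATCH
Selected: next-hop 42.144.171.146 via eth2 (matched /14)


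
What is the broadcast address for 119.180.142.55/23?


Network: 119.180.142.0/23
Host bits = 9
Set all host bits to 1:
Broadcast: 119.180.143.255


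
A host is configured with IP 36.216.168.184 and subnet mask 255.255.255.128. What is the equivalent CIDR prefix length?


Binary: 11111111.11111111.11111111.10000000
Count leading 1s
Prefix: /25


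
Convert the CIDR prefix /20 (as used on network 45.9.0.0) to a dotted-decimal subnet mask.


/20 means 20 network bits, 12 host bits
Binary: 11111111111111111111000000000000
Mask: 255.255.240.0


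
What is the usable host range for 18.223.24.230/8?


Network: 18.0.0.0
Broadcast: 18.255.255.255
First usable = network + 1
Last usable = broadcast - 1
Range: 18.0.0.1 to 18.255.255.254


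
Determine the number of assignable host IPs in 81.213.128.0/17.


Host bits = 32 - 17 = 15
Total addresses = 2^15 = 32768
Usable = total - 2 (network and broadcast)
Usable hosts: 32766


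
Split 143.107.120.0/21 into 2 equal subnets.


New prefix = 21 + 1 = 22
Each subnet has 1024 addresses
  143.107.120.0/22
  143.107.124.0/22
Subnets: 143.107.120.0/22, 143.107.124.0/22


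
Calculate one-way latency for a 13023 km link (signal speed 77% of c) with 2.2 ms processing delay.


Speed = 0.77 * 3e5 km/s = 231000 km/s
Propagation delay = 13023 / 231000 = 0.0564 s = 56.3766 ms
Processing delay = 2.2 ms
Total one-way latency = 58.5766 ms


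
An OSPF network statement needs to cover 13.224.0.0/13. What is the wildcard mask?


Subnet mask: 255.248.0.0
Wildcard = 255.255.255.255 - subnet mask
255 - 255 = 0
255 - 248 = 7
255 - 0 = 255
255 - 0 = 255
Wildcard: 0.7.255.255


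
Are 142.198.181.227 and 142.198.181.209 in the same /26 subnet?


Mask: 255.255.255.192
142.198.181.227 AND mask = 142.198.181.192
142.198.181.209 AND mask = 142.198.181.192
Yes, same subnet (142.198.181.192)


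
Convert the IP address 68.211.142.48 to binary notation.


68 = 01000100
211 = 11010011
142 = 10001110
48 = 00110000
Binary: 01000100.11010011.10001110.00110000


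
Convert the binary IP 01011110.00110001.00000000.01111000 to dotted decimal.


01011110 = 94
00110001 = 49
00000000 = 0
01111000 = 120
IP: 94.49.0.120


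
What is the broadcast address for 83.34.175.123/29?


Network: 83.34.175.120/29
Host bits = 3
Set all host bits to 1:
Broadcast: 83.34.175.127


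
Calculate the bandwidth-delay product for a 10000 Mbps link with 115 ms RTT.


BDP = bandwidth * RTT
= 10000 Mbps * 115 ms
= 10000 * 1e6 * 115 / 1000 bits
= 1150000000 bits
= 143750000 bytes
= 140380.8594 KB
BDP = 1150000000 bits (143750000 bytes)


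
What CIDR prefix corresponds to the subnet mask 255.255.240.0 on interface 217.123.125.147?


Binary: 11111111.11111111.11110000.00000000
Count leading 1s
Prefix: /20


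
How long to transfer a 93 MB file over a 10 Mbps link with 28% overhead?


Effective throughput = 10 * (1 - 28/100) = 7.2 Mbps
File size in Mb = 93 * 8 = 744 Mb
Time = 744 / 7.2
Time = 103.3333 seconds


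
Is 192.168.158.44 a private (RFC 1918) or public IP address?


RFC 1918 private ranges:
  10.0.0.0/8 (10.0.0.0 - 10.255.255.255)
  172.16.0.0/12 (172.16.0.0 - 172.31.255.255)
  192.168.0.0/16 (192.168.0.0 - 192.168.255.255)
Private (in 192.168.0.0/16)


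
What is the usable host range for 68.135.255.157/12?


Network: 68.128.0.0
Broadcast: 68.143.255.255
First usable = network + 1
Last usable = broadcast - 1
Range: 68.128.0.1 to 68.143.255.254


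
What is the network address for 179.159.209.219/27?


IP:   10110011.10011111.11010001.11011011
Mask: 11111111.11111111.11111111.11100000
AND operation:
Net:  10110011.10011111.11010001.11000000
Network: 179.159.209.192/27


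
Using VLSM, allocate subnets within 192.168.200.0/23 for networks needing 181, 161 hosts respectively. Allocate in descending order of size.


181 hosts -> /24 (254 usable): 192.168.200.0/24
161 hosts -> /24 (254 usable): 192.168.201.0/24
Allocation: 192.168.200.0/24 (181 hosts, 254 usable); 192.168.201.0/24 (161 hosts, 254 usable)


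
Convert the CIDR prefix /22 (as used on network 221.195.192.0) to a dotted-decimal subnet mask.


/22 means 22 network bits, 10 host bits
Binary: 11111111111111111111110000000000
Mask: 255.255.252.0


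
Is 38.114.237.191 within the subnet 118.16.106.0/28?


Subnet network: 118.16.106.0
Test IP AND mask: 38.114.237.176
No, 38.114.237.191 is not in 118.16.106.0/28


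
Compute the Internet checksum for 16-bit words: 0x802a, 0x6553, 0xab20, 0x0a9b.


Sum all words (with carry folding):
+ 0x802a = 0x802a
+ 0x6553 = 0xe57d
+ 0xab20 = 0x909e
+ 0x0a9b = 0x9b39
One's complement: ~0x9b39
Checksum = 0x64c6


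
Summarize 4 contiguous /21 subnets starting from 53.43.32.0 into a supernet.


Original prefix: /21
Number of subnets: 4 = 2^2
New prefix = 21 - 2 = 19
Supernet: 53.43.32.0/19


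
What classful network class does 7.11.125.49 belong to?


First octet: 7
Binary: 00000111
0xxxxxxx -> Class A (1-126)
Class A, default mask 255.0.0.0 (/8)


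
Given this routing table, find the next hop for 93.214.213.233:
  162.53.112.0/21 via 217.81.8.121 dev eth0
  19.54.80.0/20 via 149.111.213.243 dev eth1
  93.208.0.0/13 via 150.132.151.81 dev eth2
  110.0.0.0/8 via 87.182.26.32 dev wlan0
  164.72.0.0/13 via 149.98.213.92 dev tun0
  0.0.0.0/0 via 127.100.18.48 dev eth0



Longest prefix match for 93.214.213.233:
  /21 162.53.112.0: no
  /20 19.54.80.0: no
  /13 93.208.0.0: MATCH
  /8 110.0.0.0: no
  /13 164.72.0.0: no
  /0 0.0.0.0: MATCH
Selected: next-hop 150.132.151.81 via eth2 (matched /13)


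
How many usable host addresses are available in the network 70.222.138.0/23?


Host bits = 32 - 23 = 9
Total addresses = 2^9 = 512
Usable = total - 2 (network and broadcast)
Usable hosts: 510


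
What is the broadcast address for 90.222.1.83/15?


Network: 90.222.0.0/15
Host bits = 17
Set all host bits to 1:
Broadcast: 90.223.255.255


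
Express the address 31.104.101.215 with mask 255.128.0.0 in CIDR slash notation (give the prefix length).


Binary: 11111111.10000000.00000000.00000000
Count leading 1s
Prefix: /9


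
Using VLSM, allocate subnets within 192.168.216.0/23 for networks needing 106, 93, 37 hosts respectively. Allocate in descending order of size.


106 hosts -> /25 (126 usable): 192.168.216.0/25
93 hosts -> /25 (126 usable): 192.168.216.128/25
37 hosts -> /26 (62 usable): 192.168.217.0/26
Allocation: 192.168.216.0/25 (106 hosts, 126 usable); 192.168.216.128/25 (93 hosts, 126 usable); 192.168.217.0/26 (37 hosts, 62 usable)


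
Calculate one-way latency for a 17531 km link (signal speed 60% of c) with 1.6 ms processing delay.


Speed = 0.6 * 3e5 km/s = 180000 km/s
Propagation delay = 17531 / 180000 = 0.0974 s = 97.3944 ms
Processing delay = 1.6 ms
Total one-way latency = 98.9944 ms


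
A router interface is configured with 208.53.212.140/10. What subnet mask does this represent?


/10 means 10 network bits, 22 host bits
Binary: 11111111110000000000000000000000
Mask: 255.192.0.0


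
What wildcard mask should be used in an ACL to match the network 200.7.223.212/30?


Subnet mask: 255.255.255.252
Wildcard = 255.255.255.255 - subnet mask
255 - 255 = 0
255 - 255 = 0
255 - 255 = 0
255 - 252 = 3
Wildcard: 0.0.0.3


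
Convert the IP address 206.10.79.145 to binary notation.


206 = 11001110
10 = 00001010
79 = 01001111
145 = 10010001
Binary: 11001110.00001010.01001111.10010001


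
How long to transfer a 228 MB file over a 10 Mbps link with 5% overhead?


Effective throughput = 10 * (1 - 5/100) = 9.5 Mbps
File size in Mb = 228 * 8 = 1824 Mb
Time = 1824 / 9.5
Time = 192 seconds


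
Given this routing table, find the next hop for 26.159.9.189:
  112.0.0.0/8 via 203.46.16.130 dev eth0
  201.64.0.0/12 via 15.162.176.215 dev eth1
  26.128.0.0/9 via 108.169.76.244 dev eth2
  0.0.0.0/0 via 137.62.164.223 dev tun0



Longest prefix match for 26.159.9.189:
  /8 112.0.0.0: no
  /12 201.64.0.0: no
  /9 26.128.0.0: MATCH
  /0 0.0.0.0: MATCH
Selected: next-hop 108.169.76.244 via eth2 (matched /9)


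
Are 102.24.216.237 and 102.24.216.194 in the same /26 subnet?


Mask: 255.255.255.192
102.24.216.237 AND mask = 102.24.216.192
102.24.216.194 AND mask = 102.24.216.192
Yes, same subnet (102.24.216.192)


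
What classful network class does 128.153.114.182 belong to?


First octet: 128
Binary: 10000000
10xxxxxx -> Class B (128-191)
Class B, default mask 255.255.0.0 (/16)


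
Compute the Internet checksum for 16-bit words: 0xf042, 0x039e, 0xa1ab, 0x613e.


Sum all words (with carry folding):
+ 0xf042 = 0xf042
+ 0x039e = 0xf3e0
+ 0xa1ab = 0x958c
+ 0x613e = 0xf6ca
One's complement: ~0xf6ca
Checksum = 0x0935


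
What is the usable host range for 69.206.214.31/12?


Network: 69.192.0.0
Broadcast: 69.207.255.255
First usable = network + 1
Last usable = broadcast - 1
Range: 69.192.0.1 to 69.207.255.254


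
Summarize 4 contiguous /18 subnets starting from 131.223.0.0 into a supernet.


Original prefix: /18
Number of subnets: 4 = 2^2
New prefix = 18 - 2 = 16
Supernet: 131.223.0.0/16


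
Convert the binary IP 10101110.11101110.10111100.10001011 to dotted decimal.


10101110 = 174
11101110 = 238
10111100 = 188
10001011 = 139
IP: 174.238.188.139


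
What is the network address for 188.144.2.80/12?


IP:   10111100.10010000.00000010.01010000
Mask: 11111111.11110000.00000000.00000000
AND operation:
Net:  10111100.10010000.00000000.00000000
Network: 188.144.0.0/12


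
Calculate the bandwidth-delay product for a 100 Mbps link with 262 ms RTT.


BDP = bandwidth * RTT
= 100 Mbps * 262 ms
= 100 * 1e6 * 262 / 1000 bits
= 26200000 bits
= 3275000 bytes
= 3198.2422 KB
BDP = 26200000 bits (3275000 bytes)


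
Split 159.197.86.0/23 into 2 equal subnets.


New prefix = 23 + 1 = 24
Each subnet has 256 addresses
  159.197.86.0/24
  159.197.87.0/24
Subnets: 159.197.86.0/24, 159.197.87.0/24


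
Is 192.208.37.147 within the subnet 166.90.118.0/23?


Subnet network: 166.90.118.0
Test IP AND mask: 192.208.36.0
No, 192.208.37.147 is not in 166.90.118.0/23


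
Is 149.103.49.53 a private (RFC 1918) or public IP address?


RFC 1918 private ranges:
  10.0.0.0/8 (10.0.0.0 - 10.255.255.255)
  172.16.0.0/12 (172.16.0.0 - 172.31.255.255)
  192.168.0.0/16 (192.168.0.0 - 192.168.255.255)
Public (not in any RFC 1918 range)


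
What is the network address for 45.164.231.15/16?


IP:   00101101.10100100.11100111.00001111
Mask: 11111111.11111111.00000000.00000000
AND operation:
Net:  00101101.10100100.00000000.00000000
Network: 45.164.0.0/16


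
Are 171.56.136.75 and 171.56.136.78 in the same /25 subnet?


Mask: 255.255.255.128
171.56.136.75 AND mask = 171.56.136.0
171.56.136.78 AND mask = 171.56.136.0
Yes, same subnet (171.56.136.0)


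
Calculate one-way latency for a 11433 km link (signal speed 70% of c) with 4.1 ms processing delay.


Speed = 0.7 * 3e5 km/s = 210000 km/s
Propagation delay = 11433 / 210000 = 0.0544 s = 54.4429 ms
Processing delay = 4.1 ms
Total one-way latency = 58.5429 ms


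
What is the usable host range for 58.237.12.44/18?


Network: 58.237.0.0
Broadcast: 58.237.63.255
First usable = network + 1
Last usable = broadcast - 1
Range: 58.237.0.1 to 58.237.63.254


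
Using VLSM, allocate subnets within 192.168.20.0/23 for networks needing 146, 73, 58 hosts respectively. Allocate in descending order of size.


146 hosts -> /24 (254 usable): 192.168.20.0/24
73 hosts -> /25 (126 usable): 192.168.21.0/25
58 hosts -> /26 (62 usable): 192.168.21.128/26
Allocation: 192.168.20.0/24 (146 hosts, 254 usable); 192.168.21.0/25 (73 hosts, 126 usable); 192.168.21.128/26 (58 hosts, 62 usable)


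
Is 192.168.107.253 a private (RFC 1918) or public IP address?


RFC 1918 private ranges:
  10.0.0.0/8 (10.0.0.0 - 10.255.255.255)
  172.16.0.0/12 (172.16.0.0 - 172.31.255.255)
  192.168.0.0/16 (192.168.0.0 - 192.168.255.255)
Private (in 192.168.0.0/16)


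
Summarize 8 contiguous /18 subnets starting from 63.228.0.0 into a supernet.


Original prefix: /18
Number of subnets: 8 = 2^3
New prefix = 18 - 3 = 15
Supernet: 63.228.0.0/15


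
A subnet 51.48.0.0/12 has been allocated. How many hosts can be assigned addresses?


Host bits = 32 - 12 = 20
Total addresses = 2^20 = 1048576
Usable = total - 2 (network and broadcast)
Usable hosts: 1048574


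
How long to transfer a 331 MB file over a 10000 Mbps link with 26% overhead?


Effective throughput = 10000 * (1 - 26/100) = 7400 Mbps
File size in Mb = 331 * 8 = 2648 Mb
Time = 2648 / 7400
Time = 0.3578 seconds


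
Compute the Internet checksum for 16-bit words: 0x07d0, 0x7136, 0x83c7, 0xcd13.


Sum all words (with carry folding):
+ 0x07d0 = 0x07d0
+ 0x7136 = 0x7906
+ 0x83c7 = 0xfccd
+ 0xcd13 = 0xc9e1
One's complement: ~0xc9e1
Checksum = 0x361e


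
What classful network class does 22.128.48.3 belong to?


First octet: 22
Binary: 00010110
0xxxxxxx -> Class A (1-126)
Class A, default mask 255.0.0.0 (/8)


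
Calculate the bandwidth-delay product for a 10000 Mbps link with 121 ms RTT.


BDP = bandwidth * RTT
= 10000 Mbps * 121 ms
= 10000 * 1e6 * 121 / 1000 bits
= 1210000000 bits
= 151250000 bytes
= 147705.0781 KB
BDP = 1210000000 bits (151250000 bytes)


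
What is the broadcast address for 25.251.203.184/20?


Network: 25.251.192.0/20
Host bits = 12
Set all host bits to 1:
Broadcast: 25.251.207.255


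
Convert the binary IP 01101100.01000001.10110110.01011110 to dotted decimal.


01101100 = 108
01000001 = 65
10110110 = 182
01011110 = 94
IP: 108.65.182.94


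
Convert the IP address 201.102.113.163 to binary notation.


201 = 11001001
102 = 01100110
113 = 01110001
163 = 10100011
Binary: 11001001.01100110.01110001.10100011


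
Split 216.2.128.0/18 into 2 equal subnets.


New prefix = 18 + 1 = 19
Each subnet has 8192 addresses
  216.2.128.0/19
  216.2.160.0/19
Subnets: 216.2.128.0/19, 216.2.160.0/19


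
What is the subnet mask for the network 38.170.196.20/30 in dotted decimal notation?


/30 means 30 network bits, 2 host bits
Binary: 11111111111111111111111111111100
Mask: 255.255.255.252


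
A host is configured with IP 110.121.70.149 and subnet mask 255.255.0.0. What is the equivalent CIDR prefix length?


Binary: 11111111.11111111.00000000.00000000
Count leading 1s
Prefix: /16


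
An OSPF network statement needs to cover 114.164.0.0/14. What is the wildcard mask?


Subnet mask: 255.252.0.0
Wildcard = 255.255.255.255 - subnet mask
255 - 255 = 0
255 - 252 = 3
255 - 0 = 255
255 - 0 = 255
Wildcard: 0.3.255.255


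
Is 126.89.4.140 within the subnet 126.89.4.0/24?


Subnet network: 126.89.4.0
Test IP AND mask: 126.89.4.0
Yes, 126.89.4.140 is in 126.89.4.0/24


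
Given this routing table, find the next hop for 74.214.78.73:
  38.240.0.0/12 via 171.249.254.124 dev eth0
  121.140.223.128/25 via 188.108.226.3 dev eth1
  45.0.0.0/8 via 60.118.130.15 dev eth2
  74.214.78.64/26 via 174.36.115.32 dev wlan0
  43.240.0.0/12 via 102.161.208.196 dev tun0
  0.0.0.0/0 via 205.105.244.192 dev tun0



Longest prefix match for 74.214.78.73:
  /12 38.240.0.0: no
  /25 121.140.223.128: no
  /8 45.0.0.0: no
  /26 74.214.78.64: MATCH
  /12 43.240.0.0: no
  /0 0.0.0.0: MATCH
Selected: next-hop 174.36.115.32 via wlan0 (matched /26)


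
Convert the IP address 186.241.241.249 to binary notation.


186 = 10111010
241 = 11110001
241 = 11110001
249 = 11111001
Binary: 10111010.11110001.11110001.11111001


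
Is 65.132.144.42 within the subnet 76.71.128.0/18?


Subnet network: 76.71.128.0
Test IP AND mask: 65.132.128.0
No, 65.132.144.42 is not in 76.71.128.0/18


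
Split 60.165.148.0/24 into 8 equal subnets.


New prefix = 24 + 3 = 27
Each subnet has 32 addresses
  60.165.148.0/27
  60.165.148.32/27
  60.165.148.64/27
  60.165.148.96/27
  60.165.148.128/27
  60.165.148.160/27
  60.165.148.192/27
  60.165.148.224/27
Subnets: 60.165.148.0/27, 60.165.148.32/27, 60.165.148.64/27, 60.165.148.96/27, 60.165.148.128/27, 60.165.148.160/27, 60.165.148.192/27, 60.165.148.224/27


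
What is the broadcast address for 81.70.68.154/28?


Network: 81.70.68.144/28
Host bits = 4
Set all host bits to 1:
Broadcast: 81.70.68.159


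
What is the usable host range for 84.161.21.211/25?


Network: 84.161.21.128
Broadcast: 84.161.21.255
First usable = network + 1
Last usable = broadcast - 1
Range: 84.161.21.129 to 84.161.21.254


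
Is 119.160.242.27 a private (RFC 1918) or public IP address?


RFC 1918 private ranges:
  10.0.0.0/8 (10.0.0.0 - 10.255.255.255)
  172.16.0.0/12 (172.16.0.0 - 172.31.255.255)
  192.168.0.0/16 (192.168.0.0 - 192.168.255.255)
Public (not in any RFC 1918 range)


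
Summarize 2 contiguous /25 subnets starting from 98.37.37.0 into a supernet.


Original prefix: /25
Number of subnets: 2 = 2^1
New prefix = 25 - 1 = 24
Supernet: 98.37.37.0/24


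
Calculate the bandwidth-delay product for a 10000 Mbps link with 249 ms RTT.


BDP = bandwidth * RTT
= 10000 Mbps * 249 ms
= 10000 * 1e6 * 249 / 1000 bits
= 2490000000 bits
= 311250000 bytes
= 303955.0781 KB
BDP = 2490000000 bits (311250000 bytes)


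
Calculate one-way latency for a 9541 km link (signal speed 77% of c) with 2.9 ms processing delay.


Speed = 0.77 * 3e5 km/s = 231000 km/s
Propagation delay = 9541 / 231000 = 0.0413 s = 41.303 ms
Processing delay = 2.9 ms
Total one-way latency = 44.203 ms


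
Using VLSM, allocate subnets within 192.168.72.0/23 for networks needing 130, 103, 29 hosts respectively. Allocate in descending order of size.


130 hosts -> /24 (254 usable): 192.168.72.0/24
103 hosts -> /25 (126 usable): 192.168.73.0/25
29 hosts -> /27 (30 usable): 192.168.73.128/27
Allocation: 192.168.72.0/24 (130 hosts, 254 usable); 192.168.73.0/25 (103 hosts, 126 usable); 192.168.73.128/27 (29 hosts, 30 usable)


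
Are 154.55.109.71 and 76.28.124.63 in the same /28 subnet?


Mask: 255.255.255.240
154.55.109.71 AND mask = 154.55.109.64
76.28.124.63 AND mask = 76.28.124.48
No, different subnets (154.55.109.64 vs 76.28.124.48)


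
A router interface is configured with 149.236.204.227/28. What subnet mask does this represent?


/28 means 28 network bits, 4 host bits
Binary: 11111111111111111111111111110000
Mask: 255.255.255.240


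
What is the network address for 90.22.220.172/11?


IP:   01011010.00010110.11011100.10101100
Mask: 11111111.11100000.00000000.00000000
AND operation:
Net:  01011010.00000000.00000000.00000000
Network: 90.0.0.0/11


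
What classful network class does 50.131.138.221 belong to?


First octet: 50
Binary: 00110010
0xxxxxxx -> Class A (1-126)
Class A, default mask 255.0.0.0 (/8)


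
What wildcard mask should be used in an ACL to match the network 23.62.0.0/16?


Subnet mask: 255.255.0.0
Wildcard = 255.255.255.255 - subnet mask
255 - 255 = 0
255 - 255 = 0
255 - 0 = 255
255 - 0 = 255
Wildcard: 0.0.255.255


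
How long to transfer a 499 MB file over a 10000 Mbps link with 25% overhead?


Effective throughput = 10000 * (1 - 25/100) = 7500 Mbps
File size in Mb = 499 * 8 = 3992 Mb
Time = 3992 / 7500
Time = 0.5323 seconds


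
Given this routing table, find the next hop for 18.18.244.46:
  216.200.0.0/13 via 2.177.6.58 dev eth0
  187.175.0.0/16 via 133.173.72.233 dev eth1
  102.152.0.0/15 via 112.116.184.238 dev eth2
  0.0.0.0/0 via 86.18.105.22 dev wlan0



Longest prefix match for 18.18.244.46:
  /13 216.200.0.0: no
  /16 187.175.0.0: no
  /15 102.152.0.0: no
  /0 0.0.0.0: MATCH
Selected: next-hop 86.18.105.22 via wlan0 (matched /0)


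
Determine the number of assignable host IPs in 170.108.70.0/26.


Host bits = 32 - 26 = 6
Total addresses = 2^6 = 64
Usable = total - 2 (network and broadcast)
Usable hosts: 62


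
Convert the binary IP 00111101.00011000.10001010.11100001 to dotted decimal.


00111101 = 61
00011000 = 24
10001010 = 138
11100001 = 225
IP: 61.24.138.225


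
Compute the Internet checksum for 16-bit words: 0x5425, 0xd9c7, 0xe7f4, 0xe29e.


Sum all words (with carry folding):
+ 0x5425 = 0x5425
+ 0xd9c7 = 0x2ded
+ 0xe7f4 = 0x15e2
+ 0xe29e = 0xf880
One's complement: ~0xf880
Checksum = 0x077f


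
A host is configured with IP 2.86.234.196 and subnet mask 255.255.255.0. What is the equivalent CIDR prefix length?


Binary: 11111111.11111111.11111111.00000000
Count leading 1s
Prefix: /24


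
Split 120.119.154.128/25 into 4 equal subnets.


New prefix = 25 + 2 = 27
Each subnet has 32 addresses
  120.119.154.128/27
  120.119.154.160/27
  120.119.154.192/27
  120.119.154.224/27
Subnets: 120.119.154.128/27, 120.119.154.160/27, 120.119.154.192/27, 120.119.154.224/27


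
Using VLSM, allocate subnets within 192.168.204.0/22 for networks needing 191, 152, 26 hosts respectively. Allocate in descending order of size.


191 hosts -> /24 (254 usable): 192.168.204.0/24
152 hosts -> /24 (254 usable): 192.168.205.0/24
26 hosts -> /27 (30 usable): 192.168.206.0/27
Allocation: 192.168.204.0/24 (191 hosts, 254 usable); 192.168.205.0/24 (152 hosts, 254 usable); 192.168.206.0/27 (26 hosts, 30 usable)
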